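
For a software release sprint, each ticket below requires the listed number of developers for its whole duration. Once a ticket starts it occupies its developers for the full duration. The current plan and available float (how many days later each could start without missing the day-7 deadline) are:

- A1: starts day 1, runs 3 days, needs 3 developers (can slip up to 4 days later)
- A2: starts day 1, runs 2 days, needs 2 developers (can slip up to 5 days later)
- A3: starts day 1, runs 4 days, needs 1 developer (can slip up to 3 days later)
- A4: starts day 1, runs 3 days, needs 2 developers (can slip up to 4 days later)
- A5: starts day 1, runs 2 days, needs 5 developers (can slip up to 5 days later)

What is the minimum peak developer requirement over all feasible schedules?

Early-start (A1@1, A2@1, A3@1, A4@1, A5@1) gives peak 13: d1:13  d2:13  d3:6  d4:1  d5:0  d6:0  d7:0.
Shift A4→3, A5→6.
Schedule A1@1, A2@1, A3@1, A4@3, A5@6: d1:6  d2:6  d3:6  d4:3  d5:2  d6:5  d7:5 — peak 6.

6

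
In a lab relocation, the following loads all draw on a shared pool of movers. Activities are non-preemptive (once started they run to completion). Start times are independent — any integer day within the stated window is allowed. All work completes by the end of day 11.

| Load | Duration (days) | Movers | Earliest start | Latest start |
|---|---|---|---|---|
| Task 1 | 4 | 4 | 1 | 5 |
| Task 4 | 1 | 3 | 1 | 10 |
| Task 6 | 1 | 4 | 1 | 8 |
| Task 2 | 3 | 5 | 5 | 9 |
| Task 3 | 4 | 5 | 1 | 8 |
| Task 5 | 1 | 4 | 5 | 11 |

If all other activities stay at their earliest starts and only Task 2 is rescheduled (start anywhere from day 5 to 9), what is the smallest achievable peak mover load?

Task 2@5: d1:16  d2:9  d3:9  d4:9  d5:9  d6:5  d7:5  d8:0  d9:0  d10:0  d11:0 → peak 16
Task 2@6: d1:16  d2:9  d3:9  d4:9  d5:4  d6:5  d7:5  d8:5  d9:0  d10:0  d11:0 → peak 16
Task 2@7: d1:16  d2:9  d3:9  d4:9  d5:4  d6:0  d7:5  d8:5  d9:5  d10:0  d11:0 → peak 16
Task 2@8: d1:16  d2:9  d3:9  d4:9  d5:4  d6:0  d7:0  d8:5  d9:5  d10:5  d11:0 → peak 16
Task 2@9: d1:16  d2:9  d3:9  d4:9  d5:4  d6:0  d7:0  d8:0  d9:5  d10:5  d11:5 → peak 16
Best is Task 2@5, peak 16.

16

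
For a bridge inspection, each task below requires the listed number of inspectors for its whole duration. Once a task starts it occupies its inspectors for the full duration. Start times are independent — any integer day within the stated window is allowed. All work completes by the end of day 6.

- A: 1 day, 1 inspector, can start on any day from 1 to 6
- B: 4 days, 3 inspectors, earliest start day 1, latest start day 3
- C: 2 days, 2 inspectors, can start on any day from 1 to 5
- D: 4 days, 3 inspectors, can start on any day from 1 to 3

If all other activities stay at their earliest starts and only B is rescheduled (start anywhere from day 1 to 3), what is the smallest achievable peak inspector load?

6

B@1: d1:9  d2:8  d3:6  d4:6  d5:0  d6:0 → peak 9
B@2: d1:6  d2:8  d3:6  d4:6  d5:3  d6:0 → peak 8
B@3: d1:6  d2:5  d3:6  d4:6  d5:3  d6:3 → peak 6
Best is B@3, peak 6.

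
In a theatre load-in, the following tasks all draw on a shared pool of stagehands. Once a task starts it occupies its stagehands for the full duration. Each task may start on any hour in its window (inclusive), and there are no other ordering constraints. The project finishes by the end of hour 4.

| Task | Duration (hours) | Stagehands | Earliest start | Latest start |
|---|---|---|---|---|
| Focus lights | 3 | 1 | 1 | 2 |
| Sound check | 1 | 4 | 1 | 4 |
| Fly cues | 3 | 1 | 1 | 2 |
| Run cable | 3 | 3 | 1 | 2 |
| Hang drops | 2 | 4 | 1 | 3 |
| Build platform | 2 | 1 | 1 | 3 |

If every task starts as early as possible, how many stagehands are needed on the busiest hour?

Early-start schedule: Focus lights@1, Sound check@1, Fly cues@1, Run cable@1, Hang drops@1, Build platform@1.
Load per hour: hour 1: 14, hour 2: 10, hour 3: 5, hour 4: 0.
Peak is 14.

14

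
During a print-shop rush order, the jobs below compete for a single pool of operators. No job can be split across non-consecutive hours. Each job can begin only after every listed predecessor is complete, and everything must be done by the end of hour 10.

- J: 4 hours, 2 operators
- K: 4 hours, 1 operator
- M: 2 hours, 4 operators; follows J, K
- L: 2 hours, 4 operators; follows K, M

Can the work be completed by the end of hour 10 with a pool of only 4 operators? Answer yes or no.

Schedule J@1, K@1, M@5, L@7: h1:3  h2:3  h3:3  h4:3  h5:4  h6:4  h7:4  h8:4  h9:0  h10:0 — peak 4 ≤ 4.

yes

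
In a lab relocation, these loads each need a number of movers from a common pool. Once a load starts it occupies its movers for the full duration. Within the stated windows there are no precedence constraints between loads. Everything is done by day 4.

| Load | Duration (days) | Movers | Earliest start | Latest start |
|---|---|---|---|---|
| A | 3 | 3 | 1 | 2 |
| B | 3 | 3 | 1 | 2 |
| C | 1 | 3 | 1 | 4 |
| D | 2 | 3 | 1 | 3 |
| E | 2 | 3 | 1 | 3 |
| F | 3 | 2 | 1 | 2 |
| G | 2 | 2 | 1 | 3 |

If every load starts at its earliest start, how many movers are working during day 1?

19

At early start, day 1 has: A, B, C, D, E, F, G.
Demand: 3 + 3 + 3 + 3 + 3 + 2 + 2 = 19.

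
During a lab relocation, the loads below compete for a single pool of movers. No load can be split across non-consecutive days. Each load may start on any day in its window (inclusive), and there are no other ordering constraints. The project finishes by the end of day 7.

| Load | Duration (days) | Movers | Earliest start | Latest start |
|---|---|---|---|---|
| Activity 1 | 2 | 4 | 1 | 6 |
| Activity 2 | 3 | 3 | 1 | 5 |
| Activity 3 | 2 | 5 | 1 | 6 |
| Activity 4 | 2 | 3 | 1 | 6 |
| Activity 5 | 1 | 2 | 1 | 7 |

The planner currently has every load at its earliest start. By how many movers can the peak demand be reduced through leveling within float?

Early-start peak: d1:17  d2:15  d3:3  d4:0  d5:0  d6:0  d7:0 ⇒ 17.
Leveled (Activity 1@1, Activity 2@3, Activity 3@6, Activity 4@3, Activity 5@1): d1:6  d2:4  d3:6  d4:6  d5:3  d6:5  d7:5 ⇒ 6.
Reduction 17 − 6 = 11.

11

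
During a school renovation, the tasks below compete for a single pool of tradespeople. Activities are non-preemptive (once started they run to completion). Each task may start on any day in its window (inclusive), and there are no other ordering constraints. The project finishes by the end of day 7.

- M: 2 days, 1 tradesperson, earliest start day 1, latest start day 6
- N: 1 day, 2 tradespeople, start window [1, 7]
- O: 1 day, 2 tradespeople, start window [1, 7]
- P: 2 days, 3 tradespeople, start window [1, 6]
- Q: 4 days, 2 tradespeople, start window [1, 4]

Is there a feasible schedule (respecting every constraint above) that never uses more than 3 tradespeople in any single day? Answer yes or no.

The minimum achievable peak is 4; 3 < 4, so no feasible schedule stays within the cap.

no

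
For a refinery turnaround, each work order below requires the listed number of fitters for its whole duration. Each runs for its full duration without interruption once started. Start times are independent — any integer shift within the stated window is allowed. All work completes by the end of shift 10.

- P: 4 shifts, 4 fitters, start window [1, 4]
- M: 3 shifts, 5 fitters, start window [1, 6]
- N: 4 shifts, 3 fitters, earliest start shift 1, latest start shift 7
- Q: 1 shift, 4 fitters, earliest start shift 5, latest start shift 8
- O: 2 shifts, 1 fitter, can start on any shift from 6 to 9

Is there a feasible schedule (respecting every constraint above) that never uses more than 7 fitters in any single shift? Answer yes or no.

Schedule P@1, M@5, N@1, Q@8, O@6: s1:7  s2:7  s3:7  s4:7  s5:5  s6:6  s7:6  s8:4  s9:0  s10:0 — peak 7 ≤ 7.

yes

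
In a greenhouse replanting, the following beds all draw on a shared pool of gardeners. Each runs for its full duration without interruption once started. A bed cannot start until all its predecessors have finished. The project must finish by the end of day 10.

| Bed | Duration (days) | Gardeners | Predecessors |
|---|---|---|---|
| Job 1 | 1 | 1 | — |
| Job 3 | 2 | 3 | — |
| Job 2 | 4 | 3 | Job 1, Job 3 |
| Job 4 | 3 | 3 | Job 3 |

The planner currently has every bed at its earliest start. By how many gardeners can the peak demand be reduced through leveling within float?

3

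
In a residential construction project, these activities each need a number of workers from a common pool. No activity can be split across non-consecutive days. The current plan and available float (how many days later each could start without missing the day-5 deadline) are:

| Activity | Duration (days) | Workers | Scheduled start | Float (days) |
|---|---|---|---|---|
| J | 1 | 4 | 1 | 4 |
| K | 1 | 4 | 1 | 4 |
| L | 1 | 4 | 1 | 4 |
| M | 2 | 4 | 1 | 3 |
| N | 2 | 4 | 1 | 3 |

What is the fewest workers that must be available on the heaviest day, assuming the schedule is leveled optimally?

8

Early-start (J@1, K@1, L@1, M@1, N@1) gives peak 20: d1:20  d2:8  d3:0  d4:0  d5:0.
Shift L→2, M→2, N→3.
Schedule J@1, K@1, L@2, M@2, N@3: d1:8  d2:8  d3:8  d4:4  d5:0 — peak 8.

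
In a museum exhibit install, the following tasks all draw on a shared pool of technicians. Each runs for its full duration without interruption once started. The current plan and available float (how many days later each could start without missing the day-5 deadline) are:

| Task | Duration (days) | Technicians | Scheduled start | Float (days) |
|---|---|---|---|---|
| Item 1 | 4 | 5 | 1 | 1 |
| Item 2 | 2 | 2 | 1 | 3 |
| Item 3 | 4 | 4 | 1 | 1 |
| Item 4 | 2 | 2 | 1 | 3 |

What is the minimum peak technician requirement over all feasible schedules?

11

Early-start (Item 1@1, Item 2@1, Item 3@1, Item 4@1) gives peak 13: d1:13  d2:13  d3:9  d4:9  d5:0.
Shift Item 4→3.
Schedule Item 1@1, Item 2@1, Item 3@1, Item 4@3: d1:11  d2:11  d3:11  d4:11  d5:0 — peak 11.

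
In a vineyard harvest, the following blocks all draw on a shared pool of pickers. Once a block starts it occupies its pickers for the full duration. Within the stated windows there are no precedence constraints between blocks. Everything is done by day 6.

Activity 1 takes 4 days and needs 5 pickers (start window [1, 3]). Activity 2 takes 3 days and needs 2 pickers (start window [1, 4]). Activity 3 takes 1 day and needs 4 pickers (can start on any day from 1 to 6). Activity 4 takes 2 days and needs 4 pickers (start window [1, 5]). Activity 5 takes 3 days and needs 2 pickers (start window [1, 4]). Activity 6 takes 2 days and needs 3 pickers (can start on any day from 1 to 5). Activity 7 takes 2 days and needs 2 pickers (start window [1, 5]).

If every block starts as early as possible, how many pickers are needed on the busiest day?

Early-start schedule: Activity 1@1, Activity 2@1, Activity 3@1, Activity 4@1, Activity 5@1, Activity 6@1, Activity 7@1.
Load per day: day 1: 22, day 2: 18, day 3: 9, day 4: 5, day 5: 0, day 6: 0.
Peak is 22.

22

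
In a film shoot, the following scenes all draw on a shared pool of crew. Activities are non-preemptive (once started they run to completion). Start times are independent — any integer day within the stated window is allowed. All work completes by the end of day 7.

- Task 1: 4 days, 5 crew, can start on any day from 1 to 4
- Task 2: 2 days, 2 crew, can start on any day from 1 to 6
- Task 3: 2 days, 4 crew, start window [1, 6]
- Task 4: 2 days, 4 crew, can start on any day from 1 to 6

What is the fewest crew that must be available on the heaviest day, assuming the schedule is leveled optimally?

8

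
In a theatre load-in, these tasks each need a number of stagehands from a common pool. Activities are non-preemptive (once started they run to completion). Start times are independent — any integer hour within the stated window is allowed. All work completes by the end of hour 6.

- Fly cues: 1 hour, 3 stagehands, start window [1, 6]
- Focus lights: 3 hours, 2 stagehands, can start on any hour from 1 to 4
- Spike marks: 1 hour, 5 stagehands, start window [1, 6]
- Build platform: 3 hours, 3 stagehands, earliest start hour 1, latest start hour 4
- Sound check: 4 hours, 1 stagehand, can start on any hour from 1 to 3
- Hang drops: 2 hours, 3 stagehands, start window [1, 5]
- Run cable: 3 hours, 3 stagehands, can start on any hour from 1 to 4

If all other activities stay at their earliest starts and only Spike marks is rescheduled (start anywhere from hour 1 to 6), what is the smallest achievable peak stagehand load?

15

Spike marks@1: h1:20  h2:12  h3:9  h4:1  h5:0  h6:0 → peak 20
Spike marks@2: h1:15  h2:17  h3:9  h4:1  h5:0  h6:0 → peak 17
Spike marks@3: h1:15  h2:12  h3:14  h4:1  h5:0  h6:0 → peak 15
Spike marks@4: h1:15  h2:12  h3:9  h4:6  h5:0  h6:0 → peak 15
Spike marks@5: h1:15  h2:12  h3:9  h4:1  h5:5  h6:0 → peak 15
Spike marks@6: h1:15  h2:12  h3:9  h4:1  h5:0  h6:5 → peak 15
Best is Spike marks@3, peak 15.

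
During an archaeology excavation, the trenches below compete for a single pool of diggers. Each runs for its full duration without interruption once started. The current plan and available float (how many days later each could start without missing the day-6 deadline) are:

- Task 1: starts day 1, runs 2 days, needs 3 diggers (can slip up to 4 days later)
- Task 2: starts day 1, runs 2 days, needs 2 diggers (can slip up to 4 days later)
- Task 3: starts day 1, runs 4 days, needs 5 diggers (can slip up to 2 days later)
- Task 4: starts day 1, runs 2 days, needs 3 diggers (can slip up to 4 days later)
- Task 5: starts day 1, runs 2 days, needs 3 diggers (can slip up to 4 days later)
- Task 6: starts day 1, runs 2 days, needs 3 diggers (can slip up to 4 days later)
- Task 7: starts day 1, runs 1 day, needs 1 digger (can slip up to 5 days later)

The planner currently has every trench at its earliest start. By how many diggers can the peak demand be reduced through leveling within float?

Early-start peak: d1:20  d2:19  d3:5  d4:5  d5:0  d6:0 ⇒ 20.
Leveled (Task 1@1, Task 2@1, Task 3@3, Task 4@1, Task 5@3, Task 6@5, Task 7@1): d1:9  d2:8  d3:8  d4:8  d5:8  d6:8 ⇒ 9.
Reduction 20 − 9 = 11.

11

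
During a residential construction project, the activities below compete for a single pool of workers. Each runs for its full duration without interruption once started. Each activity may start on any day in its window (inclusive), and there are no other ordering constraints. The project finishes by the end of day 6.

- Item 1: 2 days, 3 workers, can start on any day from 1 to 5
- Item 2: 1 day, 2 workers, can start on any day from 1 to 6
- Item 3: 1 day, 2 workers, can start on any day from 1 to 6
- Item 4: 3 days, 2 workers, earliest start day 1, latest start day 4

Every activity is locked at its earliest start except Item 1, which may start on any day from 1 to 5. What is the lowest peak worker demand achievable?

Item 1@1: d1:9  d2:5  d3:2  d4:0  d5:0  d6:0 → peak 9
Item 1@2: d1:6  d2:5  d3:5  d4:0  d5:0  d6:0 → peak 6
Item 1@3: d1:6  d2:2  d3:5  d4:3  d5:0  d6:0 → peak 6
Item 1@4: d1:6  d2:2  d3:2  d4:3  d5:3  d6:0 → peak 6
Item 1@5: d1:6  d2:2  d3:2  d4:0  d5:3  d6:3 → peak 6
Best is Item 1@2, peak 6.

6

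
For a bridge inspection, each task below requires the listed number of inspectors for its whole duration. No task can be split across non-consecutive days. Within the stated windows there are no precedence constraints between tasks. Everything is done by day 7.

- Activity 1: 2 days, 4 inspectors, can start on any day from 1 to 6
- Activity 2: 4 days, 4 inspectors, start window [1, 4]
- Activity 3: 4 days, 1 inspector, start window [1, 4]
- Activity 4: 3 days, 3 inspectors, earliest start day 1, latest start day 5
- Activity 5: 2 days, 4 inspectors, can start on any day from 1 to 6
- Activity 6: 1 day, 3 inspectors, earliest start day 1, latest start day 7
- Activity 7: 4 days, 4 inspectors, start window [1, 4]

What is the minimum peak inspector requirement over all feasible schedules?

Early-start (Activity 1@1, Activity 2@1, Activity 3@1, Activity 4@1, Activity 5@1, Activity 6@1, Activity 7@1) gives peak 23: d1:23  d2:20  d3:12  d4:9  d5:0  d6:0  d7:0.
Shift Activity 4→5, Activity 5→5, Activity 6→3, Activity 7→4.
Schedule Activity 1@1, Activity 2@1, Activity 3@1, Activity 4@5, Activity 5@5, Activity 6@3, Activity 7@4: d1:9  d2:9  d3:8  d4:9  d5:11  d6:11  d7:7 — peak 11.

11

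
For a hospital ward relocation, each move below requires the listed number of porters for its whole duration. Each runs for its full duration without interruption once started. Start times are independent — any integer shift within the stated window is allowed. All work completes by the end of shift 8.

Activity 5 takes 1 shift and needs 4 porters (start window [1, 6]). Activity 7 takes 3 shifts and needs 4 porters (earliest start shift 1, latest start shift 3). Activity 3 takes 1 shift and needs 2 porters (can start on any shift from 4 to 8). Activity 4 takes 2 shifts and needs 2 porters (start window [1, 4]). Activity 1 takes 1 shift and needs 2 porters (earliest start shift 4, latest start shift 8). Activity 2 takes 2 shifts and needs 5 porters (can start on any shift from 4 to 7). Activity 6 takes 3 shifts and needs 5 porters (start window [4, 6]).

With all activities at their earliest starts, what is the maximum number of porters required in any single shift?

14

Early-start schedule: Activity 5@1, Activity 7@1, Activity 3@4, Activity 4@1, Activity 1@4, Activity 2@4, Activity 6@4.
Load per shift: shift 1: 10, shift 2: 6, shift 3: 4, shift 4: 14, shift 5: 10, shift 6: 5, shift 7: 0, shift 8: 0.
Peak is 14.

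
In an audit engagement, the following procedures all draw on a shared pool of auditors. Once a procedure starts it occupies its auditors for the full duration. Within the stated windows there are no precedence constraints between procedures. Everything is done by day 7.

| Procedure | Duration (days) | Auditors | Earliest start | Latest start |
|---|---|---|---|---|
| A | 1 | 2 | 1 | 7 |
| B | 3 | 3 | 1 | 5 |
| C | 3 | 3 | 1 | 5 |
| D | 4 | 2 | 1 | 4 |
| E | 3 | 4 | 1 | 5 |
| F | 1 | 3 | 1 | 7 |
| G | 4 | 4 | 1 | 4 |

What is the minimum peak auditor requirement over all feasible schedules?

9

Early-start (A@1, B@1, C@1, D@1, E@1, F@1, G@1) gives peak 21: d1:21  d2:16  d3:16  d4:6  d5:0  d6:0  d7:0.
Shift C→4, D→2, F→7, G→4.
Schedule A@1, B@1, C@4, D@2, E@1, F@7, G@4: d1:9  d2:9  d3:9  d4:9  d5:9  d6:7  d7:7 — peak 9.
Total auditor-days = 59 over 7 days ⇒ peak ≥ ⌈59/7⌉ = 9, so 9 is optimal.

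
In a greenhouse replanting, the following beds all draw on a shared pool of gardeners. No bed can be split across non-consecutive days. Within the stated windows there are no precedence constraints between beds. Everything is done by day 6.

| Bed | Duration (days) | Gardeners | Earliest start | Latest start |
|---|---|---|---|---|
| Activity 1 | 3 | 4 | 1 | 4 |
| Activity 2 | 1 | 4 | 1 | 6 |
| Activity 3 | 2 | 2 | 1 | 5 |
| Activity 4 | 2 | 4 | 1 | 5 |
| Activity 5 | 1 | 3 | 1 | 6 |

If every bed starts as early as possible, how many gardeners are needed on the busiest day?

17

Early-start schedule: Activity 1@1, Activity 2@1, Activity 3@1, Activity 4@1, Activity 5@1.
Load per day: day 1: 17, day 2: 10, day 3: 4, day 4: 0, day 5: 0, day 6: 0.
Peak is 17.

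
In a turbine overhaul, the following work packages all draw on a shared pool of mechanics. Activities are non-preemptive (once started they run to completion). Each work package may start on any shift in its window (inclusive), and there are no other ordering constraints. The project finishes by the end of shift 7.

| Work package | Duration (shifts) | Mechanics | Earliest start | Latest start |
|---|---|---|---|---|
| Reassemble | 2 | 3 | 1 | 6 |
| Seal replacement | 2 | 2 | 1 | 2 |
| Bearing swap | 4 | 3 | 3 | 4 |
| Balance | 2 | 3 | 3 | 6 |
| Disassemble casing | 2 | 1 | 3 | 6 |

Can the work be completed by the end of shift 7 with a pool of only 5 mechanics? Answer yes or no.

The minimum achievable peak is 6; 5 < 6, so no feasible schedule stays within the cap.

no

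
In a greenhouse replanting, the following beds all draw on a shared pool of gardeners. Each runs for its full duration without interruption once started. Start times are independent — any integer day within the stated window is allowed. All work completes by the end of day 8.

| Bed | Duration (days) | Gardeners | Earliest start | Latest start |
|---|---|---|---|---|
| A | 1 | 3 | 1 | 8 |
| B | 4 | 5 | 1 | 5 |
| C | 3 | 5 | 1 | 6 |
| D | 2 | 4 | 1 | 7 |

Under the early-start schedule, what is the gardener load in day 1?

At early start, day 1 has: A, B, C, D.
Demand: 3 + 5 + 5 + 4 = 17.

17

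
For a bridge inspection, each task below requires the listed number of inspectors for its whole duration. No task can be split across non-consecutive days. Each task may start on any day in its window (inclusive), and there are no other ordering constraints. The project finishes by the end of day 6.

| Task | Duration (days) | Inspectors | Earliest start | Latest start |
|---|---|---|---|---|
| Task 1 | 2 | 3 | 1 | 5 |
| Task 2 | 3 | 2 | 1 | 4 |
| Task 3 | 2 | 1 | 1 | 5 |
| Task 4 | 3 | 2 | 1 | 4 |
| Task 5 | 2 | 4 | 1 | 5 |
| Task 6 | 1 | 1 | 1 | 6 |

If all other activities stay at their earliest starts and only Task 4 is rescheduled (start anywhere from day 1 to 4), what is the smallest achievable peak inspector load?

11

Task 4@1: d1:13  d2:12  d3:4  d4:0  d5:0  d6:0 → peak 13
Task 4@2: d1:11  d2:12  d3:4  d4:2  d5:0  d6:0 → peak 12
Task 4@3: d1:11  d2:10  d3:4  d4:2  d5:2  d6:0 → peak 11
Task 4@4: d1:11  d2:10  d3:2  d4:2  d5:2  d6:2 → peak 11
Best is Task 4@3, peak 11.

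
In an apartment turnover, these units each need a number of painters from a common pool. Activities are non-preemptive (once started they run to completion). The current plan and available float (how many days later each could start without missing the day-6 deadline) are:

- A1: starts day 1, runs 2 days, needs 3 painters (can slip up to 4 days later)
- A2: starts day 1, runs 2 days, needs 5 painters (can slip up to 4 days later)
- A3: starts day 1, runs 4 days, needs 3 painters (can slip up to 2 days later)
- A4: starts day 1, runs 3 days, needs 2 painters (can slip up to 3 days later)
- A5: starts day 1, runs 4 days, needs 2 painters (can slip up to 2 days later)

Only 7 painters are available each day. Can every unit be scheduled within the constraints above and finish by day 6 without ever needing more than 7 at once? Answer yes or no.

no

The minimum achievable peak is 8; 7 < 8, so no feasible schedule stays within the cap.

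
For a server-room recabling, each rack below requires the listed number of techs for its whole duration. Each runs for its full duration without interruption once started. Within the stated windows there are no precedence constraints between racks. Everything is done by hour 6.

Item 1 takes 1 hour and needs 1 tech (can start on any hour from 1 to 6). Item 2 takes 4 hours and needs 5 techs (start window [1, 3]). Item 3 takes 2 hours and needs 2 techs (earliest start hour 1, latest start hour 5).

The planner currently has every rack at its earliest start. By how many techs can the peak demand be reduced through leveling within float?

3

Early-start peak: h1:8  h2:7  h3:5  h4:5  h5:0  h6:0 ⇒ 8.
Leveled (Item 1@1, Item 2@3, Item 3@1): h1:3  h2:2  h3:5  h4:5  h5:5  h6:5 ⇒ 5.
Reduction 8 − 5 = 3.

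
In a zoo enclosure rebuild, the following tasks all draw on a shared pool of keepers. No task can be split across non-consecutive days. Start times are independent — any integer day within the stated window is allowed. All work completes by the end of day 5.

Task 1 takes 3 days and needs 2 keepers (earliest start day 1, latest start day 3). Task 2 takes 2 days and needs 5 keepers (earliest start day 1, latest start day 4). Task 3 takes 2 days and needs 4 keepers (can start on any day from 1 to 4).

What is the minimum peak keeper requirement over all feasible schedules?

Early-start (Task 1@1, Task 2@1, Task 3@1) gives peak 11: d1:11  d2:11  d3:2  d4:0  d5:0.
Shift Task 2→4.
Schedule Task 1@1, Task 2@4, Task 3@1: d1:6  d2:6  d3:2  d4:5  d5:5 — peak 6.

6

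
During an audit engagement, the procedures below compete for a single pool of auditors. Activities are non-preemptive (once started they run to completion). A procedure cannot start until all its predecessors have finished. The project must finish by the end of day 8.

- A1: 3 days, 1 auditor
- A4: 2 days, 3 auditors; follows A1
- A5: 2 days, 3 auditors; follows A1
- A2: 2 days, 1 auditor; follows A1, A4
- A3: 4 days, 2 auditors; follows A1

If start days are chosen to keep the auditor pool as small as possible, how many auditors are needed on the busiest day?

Early-start (A1@1, A4@4, A5@4, A2@6, A3@4) gives peak 8: d1:1  d2:1  d3:1  d4:8  d5:8  d6:3  d7:3  d8:0.
Shift A5→6.
Schedule A1@1, A4@4, A5@6, A2@6, A3@4: d1:1  d2:1  d3:1  d4:5  d5:5  d6:6  d7:6  d8:0 — peak 6.

6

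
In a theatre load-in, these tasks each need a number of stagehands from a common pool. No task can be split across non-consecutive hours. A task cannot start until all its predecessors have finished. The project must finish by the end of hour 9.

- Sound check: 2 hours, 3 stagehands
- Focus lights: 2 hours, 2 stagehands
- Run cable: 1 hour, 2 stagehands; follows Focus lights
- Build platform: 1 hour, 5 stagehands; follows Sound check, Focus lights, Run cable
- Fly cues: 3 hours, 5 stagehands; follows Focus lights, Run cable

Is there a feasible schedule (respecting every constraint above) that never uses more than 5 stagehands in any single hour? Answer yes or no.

yes

Schedule Sound check@1, Focus lights@1, Run cable@3, Build platform@4, Fly cues@5: h1:5  h2:5  h3:2  h4:5  h5:5  h6:5  h7:5  h8:0  h9:0 — peak 5 ≤ 5.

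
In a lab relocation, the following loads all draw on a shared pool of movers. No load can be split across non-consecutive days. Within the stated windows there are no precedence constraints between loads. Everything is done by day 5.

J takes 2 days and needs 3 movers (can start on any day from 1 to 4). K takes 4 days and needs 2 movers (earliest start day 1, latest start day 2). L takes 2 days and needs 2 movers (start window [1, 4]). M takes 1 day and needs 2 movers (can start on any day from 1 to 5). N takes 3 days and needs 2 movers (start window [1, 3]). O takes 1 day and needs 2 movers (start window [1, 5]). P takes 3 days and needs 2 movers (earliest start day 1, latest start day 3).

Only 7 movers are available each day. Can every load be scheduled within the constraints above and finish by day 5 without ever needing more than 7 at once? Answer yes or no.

no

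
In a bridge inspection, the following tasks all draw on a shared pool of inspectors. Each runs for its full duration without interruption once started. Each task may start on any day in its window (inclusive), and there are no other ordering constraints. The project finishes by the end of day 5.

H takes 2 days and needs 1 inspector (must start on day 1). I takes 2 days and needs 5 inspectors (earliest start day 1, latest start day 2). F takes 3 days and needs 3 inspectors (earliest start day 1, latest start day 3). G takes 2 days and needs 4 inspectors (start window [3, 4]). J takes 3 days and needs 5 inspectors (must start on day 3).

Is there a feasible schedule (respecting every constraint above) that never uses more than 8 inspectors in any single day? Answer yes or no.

no

Total inspector-days = 44; over 5 days the average is 44/5 > 8, so some day must exceed 8.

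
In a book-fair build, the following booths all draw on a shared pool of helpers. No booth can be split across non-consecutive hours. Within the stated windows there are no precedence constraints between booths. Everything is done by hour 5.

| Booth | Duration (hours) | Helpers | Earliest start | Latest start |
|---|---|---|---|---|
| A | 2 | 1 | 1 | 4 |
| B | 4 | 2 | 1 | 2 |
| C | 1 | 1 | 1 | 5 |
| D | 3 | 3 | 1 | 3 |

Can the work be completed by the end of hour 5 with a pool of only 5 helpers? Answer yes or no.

yes

Schedule A@1, B@1, C@1, D@3: h1:4  h2:3  h3:5  h4:5  h5:3 — peak 5 ≤ 5.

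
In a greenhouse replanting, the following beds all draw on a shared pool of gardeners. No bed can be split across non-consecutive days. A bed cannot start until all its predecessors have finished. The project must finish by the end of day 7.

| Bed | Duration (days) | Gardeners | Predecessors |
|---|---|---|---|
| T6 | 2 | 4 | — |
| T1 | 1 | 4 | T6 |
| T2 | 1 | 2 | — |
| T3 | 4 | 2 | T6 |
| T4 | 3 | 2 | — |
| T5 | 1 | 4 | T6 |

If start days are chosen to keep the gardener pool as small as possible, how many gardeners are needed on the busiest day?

6

Early-start (T6@1, T1@3, T2@1, T3@3, T4@1, T5@3) gives peak 12: d1:8  d2:6  d3:12  d4:2  d5:2  d6:2  d7:0.
Shift T4→4, T5→7.
Schedule T6@1, T1@3, T2@1, T3@3, T4@4, T5@7: d1:6  d2:4  d3:6  d4:4  d5:4  d6:4  d7:4 — peak 6.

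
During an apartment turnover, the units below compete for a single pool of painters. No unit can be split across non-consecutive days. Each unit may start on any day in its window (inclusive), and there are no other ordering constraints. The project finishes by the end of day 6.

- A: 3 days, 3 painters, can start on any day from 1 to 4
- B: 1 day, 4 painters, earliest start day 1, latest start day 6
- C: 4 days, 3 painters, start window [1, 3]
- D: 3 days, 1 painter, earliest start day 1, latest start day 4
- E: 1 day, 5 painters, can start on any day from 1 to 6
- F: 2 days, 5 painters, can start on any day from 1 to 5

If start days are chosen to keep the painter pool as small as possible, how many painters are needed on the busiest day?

Early-start (A@1, B@1, C@1, D@1, E@1, F@1) gives peak 21: d1:21  d2:12  d3:7  d4:3  d5:0  d6:0.
Shift C→2, E→4, F→5.
Schedule A@1, B@1, C@2, D@1, E@4, F@5: d1:8  d2:7  d3:7  d4:8  d5:8  d6:5 — peak 8.
Total painter-days = 43 over 6 days ⇒ peak ≥ ⌈43/6⌉ = 8, so 8 is optimal.

8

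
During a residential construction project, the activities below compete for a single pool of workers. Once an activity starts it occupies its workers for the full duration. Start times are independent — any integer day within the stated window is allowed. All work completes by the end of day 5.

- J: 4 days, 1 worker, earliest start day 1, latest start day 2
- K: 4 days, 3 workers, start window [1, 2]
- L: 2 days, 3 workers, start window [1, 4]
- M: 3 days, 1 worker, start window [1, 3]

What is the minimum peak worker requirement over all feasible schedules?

Early-start (J@1, K@1, L@1, M@1) gives peak 8: d1:8  d2:8  d3:5  d4:4  d5:0.
Shift M→3.
Schedule J@1, K@1, L@1, M@3: d1:7  d2:7  d3:5  d4:5  d5:1 — peak 7.

7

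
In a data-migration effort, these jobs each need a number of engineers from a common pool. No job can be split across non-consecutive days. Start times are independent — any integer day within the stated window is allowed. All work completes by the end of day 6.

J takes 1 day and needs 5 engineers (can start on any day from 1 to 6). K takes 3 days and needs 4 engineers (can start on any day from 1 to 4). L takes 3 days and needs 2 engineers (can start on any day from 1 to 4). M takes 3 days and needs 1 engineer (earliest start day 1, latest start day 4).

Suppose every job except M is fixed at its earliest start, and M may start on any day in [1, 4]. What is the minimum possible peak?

M@1: d1:12  d2:7  d3:7  d4:0  d5:0  d6:0 → peak 12
M@2: d1:11  d2:7  d3:7  d4:1  d5:0  d6:0 → peak 11
M@3: d1:11  d2:6  d3:7  d4:1  d5:1  d6:0 → peak 11
M@4: d1:11  d2:6  d3:6  d4:1  d5:1  d6:1 → peak 11
Best is M@2, peak 11.

11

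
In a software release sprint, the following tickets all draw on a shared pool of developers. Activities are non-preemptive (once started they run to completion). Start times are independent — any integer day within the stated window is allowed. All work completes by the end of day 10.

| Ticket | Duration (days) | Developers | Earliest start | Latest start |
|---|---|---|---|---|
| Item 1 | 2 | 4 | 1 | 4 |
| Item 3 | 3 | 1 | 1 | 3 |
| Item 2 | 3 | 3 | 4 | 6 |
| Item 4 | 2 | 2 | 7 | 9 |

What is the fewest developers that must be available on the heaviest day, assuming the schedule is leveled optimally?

4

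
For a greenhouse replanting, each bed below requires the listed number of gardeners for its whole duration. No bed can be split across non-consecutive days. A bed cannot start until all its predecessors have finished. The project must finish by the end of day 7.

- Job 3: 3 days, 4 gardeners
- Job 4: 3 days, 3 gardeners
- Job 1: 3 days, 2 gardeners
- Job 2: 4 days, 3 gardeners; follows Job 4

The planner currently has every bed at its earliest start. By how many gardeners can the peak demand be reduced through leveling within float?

2

Early-start peak: d1:9  d2:9  d3:9  d4:3  d5:3  d6:3  d7:3 ⇒ 9.
Leveled (Job 3@1, Job 4@1, Job 1@4, Job 2@4): d1:7  d2:7  d3:7  d4:5  d5:5  d6:5  d7:3 ⇒ 7.
Reduction 9 − 7 = 2.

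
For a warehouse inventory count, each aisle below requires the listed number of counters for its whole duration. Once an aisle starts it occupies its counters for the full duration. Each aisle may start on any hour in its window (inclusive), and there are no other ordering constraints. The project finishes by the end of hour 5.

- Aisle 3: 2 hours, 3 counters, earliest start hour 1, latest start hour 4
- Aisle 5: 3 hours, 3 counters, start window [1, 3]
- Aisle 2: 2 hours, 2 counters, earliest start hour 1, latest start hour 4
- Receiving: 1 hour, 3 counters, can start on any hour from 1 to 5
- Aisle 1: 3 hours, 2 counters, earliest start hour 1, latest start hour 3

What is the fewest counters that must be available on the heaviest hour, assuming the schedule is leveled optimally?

7

Early-start (Aisle 3@1, Aisle 5@1, Aisle 2@1, Receiving@1, Aisle 1@1) gives peak 13: h1:13  h2:10  h3:5  h4:0  h5:0.
Shift Aisle 2→3, Receiving→4, Aisle 1→3.
Schedule Aisle 3@1, Aisle 5@1, Aisle 2@3, Receiving@4, Aisle 1@3: h1:6  h2:6  h3:7  h4:7  h5:2 — peak 7.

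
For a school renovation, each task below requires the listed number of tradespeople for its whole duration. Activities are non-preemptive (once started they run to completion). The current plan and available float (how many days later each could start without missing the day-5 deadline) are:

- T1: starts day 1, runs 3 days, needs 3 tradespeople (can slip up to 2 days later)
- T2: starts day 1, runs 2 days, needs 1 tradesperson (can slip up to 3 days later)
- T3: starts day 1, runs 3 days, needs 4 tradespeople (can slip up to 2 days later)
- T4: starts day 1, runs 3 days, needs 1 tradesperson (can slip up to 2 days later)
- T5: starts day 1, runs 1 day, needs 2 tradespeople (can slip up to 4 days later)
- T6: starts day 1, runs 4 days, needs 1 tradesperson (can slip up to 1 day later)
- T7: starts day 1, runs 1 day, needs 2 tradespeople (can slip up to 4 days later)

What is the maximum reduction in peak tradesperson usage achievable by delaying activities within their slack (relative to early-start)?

5

Early-start peak: d1:14  d2:10  d3:9  d4:1  d5:0 ⇒ 14.
Leveled (T1@1, T2@1, T3@1, T4@3, T5@4, T6@1, T7@4): d1:9  d2:9  d3:9  d4:6  d5:1 ⇒ 9.
Reduction 14 − 9 = 5.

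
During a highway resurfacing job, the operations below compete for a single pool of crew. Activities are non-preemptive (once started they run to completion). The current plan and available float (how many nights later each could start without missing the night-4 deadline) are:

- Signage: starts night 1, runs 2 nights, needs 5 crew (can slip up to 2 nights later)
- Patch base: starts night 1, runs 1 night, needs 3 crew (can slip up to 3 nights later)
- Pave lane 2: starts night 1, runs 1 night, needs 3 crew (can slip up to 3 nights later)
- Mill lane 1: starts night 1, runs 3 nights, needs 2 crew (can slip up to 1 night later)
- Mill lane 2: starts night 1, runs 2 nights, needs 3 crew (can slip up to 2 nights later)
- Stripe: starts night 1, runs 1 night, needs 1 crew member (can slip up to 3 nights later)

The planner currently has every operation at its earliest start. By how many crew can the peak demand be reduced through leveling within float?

9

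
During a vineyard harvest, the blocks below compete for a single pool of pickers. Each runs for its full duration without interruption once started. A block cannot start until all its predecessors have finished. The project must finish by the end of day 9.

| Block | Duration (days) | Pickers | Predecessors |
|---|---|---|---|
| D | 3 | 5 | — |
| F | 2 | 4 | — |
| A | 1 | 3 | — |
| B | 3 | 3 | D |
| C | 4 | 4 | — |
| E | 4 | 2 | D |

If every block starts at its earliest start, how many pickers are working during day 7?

2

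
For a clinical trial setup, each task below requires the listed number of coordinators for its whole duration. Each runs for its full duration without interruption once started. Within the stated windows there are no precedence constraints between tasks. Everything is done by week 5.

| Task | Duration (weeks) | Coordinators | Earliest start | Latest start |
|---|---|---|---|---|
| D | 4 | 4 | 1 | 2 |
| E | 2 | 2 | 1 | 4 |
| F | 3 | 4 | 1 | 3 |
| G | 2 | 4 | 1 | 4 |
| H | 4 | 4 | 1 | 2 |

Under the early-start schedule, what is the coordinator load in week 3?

At early start, week 3 has: D, F, H.
Demand: 4 + 4 + 4 = 12.

12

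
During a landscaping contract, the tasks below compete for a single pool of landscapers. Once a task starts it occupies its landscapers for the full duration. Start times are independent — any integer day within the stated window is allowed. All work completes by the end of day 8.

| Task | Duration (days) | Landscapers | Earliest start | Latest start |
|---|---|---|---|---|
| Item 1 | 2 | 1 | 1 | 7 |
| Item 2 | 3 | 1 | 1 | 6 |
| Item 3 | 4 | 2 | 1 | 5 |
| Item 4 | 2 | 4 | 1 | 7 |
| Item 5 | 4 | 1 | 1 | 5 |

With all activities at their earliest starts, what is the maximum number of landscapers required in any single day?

9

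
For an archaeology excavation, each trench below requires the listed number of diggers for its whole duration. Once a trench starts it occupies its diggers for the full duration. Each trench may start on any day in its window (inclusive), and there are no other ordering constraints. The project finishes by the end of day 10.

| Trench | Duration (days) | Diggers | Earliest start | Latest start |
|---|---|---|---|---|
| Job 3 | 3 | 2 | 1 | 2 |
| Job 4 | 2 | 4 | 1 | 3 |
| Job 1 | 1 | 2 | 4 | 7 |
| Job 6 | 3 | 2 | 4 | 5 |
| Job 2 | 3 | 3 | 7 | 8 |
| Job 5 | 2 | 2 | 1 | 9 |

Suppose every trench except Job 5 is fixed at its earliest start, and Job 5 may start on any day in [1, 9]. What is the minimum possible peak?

6

Job 5@1: d1:8  d2:8  d3:2  d4:4  d5:2  d6:2  d7:3  d8:3  d9:3  d10:0 → peak 8
Job 5@2: d1:6  d2:8  d3:4  d4:4  d5:2  d6:2  d7:3  d8:3  d9:3  d10:0 → peak 8
Job 5@3: d1:6  d2:6  d3:4  d4:6  d5:2  d6:2  d7:3  d8:3  d9:3  d10:0 → peak 6
Job 5@4: d1:6  d2:6  d3:2  d4:6  d5:4  d6:2  d7:3  d8:3  d9:3  d10:0 → peak 6
Job 5@5: d1:6  d2:6  d3:2  d4:4  d5:4  d6:4  d7:3  d8:3  d9:3  d10:0 → peak 6
Job 5@6: d1:6  d2:6  d3:2  d4:4  d5:2  d6:4  d7:5  d8:3  d9:3  d10:0 → peak 6
Job 5@7: d1:6  d2:6  d3:2  d4:4  d5:2  d6:2  d7:5  d8:5  d9:3  d10:0 → peak 6
Job 5@8: d1:6  d2:6  d3:2  d4:4  d5:2  d6:2  d7:3  d8:5  d9:5  d10:0 → peak 6
Job 5@9: d1:6  d2:6  d3:2  d4:4  d5:2  d6:2  d7:3  d8:3  d9:5  d10:2 → peak 6
Best is Job 5@3, peak 6.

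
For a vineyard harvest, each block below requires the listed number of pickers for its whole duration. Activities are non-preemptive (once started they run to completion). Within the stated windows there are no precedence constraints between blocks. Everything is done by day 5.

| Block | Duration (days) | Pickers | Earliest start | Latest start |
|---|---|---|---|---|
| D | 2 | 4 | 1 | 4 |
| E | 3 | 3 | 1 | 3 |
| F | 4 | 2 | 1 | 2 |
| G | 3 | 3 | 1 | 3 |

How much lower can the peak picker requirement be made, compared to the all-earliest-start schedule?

Early-start peak: d1:12  d2:12  d3:8  d4:2  d5:0 ⇒ 12.
Leveled (D@1, E@3, F@1, G@3): d1:6  d2:6  d3:8  d4:8  d5:6 ⇒ 8.
Reduction 12 − 8 = 4.

4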